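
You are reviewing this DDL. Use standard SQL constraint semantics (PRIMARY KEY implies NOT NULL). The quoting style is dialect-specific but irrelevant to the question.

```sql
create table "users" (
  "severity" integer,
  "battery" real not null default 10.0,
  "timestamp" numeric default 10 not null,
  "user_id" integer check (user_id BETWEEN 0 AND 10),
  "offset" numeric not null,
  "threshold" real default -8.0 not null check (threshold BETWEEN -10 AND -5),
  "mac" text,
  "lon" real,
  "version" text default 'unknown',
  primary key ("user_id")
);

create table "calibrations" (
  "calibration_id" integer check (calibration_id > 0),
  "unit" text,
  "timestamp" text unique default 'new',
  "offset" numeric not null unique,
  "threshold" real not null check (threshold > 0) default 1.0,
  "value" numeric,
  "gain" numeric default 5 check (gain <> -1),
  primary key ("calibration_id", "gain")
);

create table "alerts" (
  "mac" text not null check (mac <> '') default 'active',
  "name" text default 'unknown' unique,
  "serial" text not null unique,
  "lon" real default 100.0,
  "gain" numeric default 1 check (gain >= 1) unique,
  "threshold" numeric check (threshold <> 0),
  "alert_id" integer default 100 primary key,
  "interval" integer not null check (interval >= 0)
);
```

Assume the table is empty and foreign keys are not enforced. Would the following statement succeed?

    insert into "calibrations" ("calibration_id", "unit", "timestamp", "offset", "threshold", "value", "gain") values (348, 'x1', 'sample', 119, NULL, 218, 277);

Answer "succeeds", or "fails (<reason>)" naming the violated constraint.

fails (NOT NULL on threshold)

threshold is explicitly set to NULL, but threshold is declared NOT NULL.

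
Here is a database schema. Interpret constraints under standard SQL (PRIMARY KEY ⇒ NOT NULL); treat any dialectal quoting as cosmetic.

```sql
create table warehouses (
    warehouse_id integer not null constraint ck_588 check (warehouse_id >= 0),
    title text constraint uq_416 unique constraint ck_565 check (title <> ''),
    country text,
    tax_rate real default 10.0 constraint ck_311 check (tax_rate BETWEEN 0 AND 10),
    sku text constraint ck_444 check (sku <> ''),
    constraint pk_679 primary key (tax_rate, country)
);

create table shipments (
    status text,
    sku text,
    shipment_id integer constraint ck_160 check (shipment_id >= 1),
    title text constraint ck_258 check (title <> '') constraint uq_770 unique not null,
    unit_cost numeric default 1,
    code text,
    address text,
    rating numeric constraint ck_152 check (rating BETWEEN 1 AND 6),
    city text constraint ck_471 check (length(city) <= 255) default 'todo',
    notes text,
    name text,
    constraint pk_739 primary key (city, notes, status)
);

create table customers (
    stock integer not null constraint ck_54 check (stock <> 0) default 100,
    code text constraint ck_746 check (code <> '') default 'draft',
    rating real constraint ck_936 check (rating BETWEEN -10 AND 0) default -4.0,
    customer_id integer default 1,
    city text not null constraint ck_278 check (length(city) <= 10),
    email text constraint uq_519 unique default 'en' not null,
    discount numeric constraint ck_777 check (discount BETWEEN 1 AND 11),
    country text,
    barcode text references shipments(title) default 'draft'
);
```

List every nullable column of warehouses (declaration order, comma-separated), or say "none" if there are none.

title, sku

- warehouse_id: declared NOT NULL → not nullable.
- title: CHECK does not forbid NULL (a CHECK constraint passes when its expression is NULL) → nullable.
- country: part of the PRIMARY KEY, which implies NOT NULL → not nullable.
- tax_rate: part of the PRIMARY KEY, which implies NOT NULL → not nullable.
- sku: CHECK does not forbid NULL (a CHECK constraint passes when its expression is NULL) → nullable.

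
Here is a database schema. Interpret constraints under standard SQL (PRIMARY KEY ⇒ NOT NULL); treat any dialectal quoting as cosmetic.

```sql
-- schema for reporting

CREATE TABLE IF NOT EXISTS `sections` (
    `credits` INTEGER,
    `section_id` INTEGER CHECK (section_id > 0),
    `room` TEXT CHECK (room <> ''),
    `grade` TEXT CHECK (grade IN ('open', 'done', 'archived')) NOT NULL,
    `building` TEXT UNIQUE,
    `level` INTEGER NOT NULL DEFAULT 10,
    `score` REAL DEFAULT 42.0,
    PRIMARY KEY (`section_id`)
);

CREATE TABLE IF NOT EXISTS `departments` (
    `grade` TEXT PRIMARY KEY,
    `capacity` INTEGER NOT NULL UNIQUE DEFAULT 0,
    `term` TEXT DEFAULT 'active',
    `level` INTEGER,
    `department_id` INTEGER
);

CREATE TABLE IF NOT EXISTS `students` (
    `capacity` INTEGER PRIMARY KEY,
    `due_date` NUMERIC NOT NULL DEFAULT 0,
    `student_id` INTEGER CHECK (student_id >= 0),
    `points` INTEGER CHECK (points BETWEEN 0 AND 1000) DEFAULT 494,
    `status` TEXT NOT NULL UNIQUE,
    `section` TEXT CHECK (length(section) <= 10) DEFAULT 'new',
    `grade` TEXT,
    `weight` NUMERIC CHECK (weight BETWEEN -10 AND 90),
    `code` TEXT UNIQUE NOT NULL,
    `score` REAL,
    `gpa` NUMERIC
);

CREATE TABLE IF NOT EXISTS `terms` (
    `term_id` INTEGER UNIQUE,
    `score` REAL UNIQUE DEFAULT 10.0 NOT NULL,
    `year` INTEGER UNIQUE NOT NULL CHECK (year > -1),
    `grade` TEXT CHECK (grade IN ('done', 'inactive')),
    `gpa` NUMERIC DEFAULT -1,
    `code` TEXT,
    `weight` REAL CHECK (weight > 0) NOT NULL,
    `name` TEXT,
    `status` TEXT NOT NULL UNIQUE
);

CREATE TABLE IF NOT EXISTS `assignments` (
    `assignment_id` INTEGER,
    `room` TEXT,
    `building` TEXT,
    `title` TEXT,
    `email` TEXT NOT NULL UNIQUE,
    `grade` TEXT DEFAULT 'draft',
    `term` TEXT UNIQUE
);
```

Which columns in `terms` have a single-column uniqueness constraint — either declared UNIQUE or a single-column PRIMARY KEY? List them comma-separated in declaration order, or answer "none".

term_id, score, year, status

- term_id: declared UNIQUE → unique.
- score: declared UNIQUE → unique.
- year: declared UNIQUE → unique.
- grade: no UNIQUE or single-column PK constraint.
- gpa: no UNIQUE or single-column PK constraint.
- code: no UNIQUE or single-column PK constraint.
- weight: no UNIQUE or single-column PK constraint.
- name: no UNIQUE or single-column PK constraint.
- status: declared UNIQUE → unique.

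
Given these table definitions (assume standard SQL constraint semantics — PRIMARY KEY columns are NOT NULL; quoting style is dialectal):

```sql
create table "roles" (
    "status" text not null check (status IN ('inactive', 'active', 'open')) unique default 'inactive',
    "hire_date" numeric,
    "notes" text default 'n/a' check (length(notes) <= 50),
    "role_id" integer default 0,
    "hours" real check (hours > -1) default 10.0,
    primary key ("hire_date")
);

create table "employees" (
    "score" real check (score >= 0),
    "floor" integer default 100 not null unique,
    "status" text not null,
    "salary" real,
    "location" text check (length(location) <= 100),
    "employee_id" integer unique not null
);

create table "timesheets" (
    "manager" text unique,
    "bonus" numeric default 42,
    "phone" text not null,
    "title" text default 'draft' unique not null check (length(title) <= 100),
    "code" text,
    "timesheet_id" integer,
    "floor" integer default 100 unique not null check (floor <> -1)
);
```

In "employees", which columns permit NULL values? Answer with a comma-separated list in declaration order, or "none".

- score: CHECK does not forbid NULL (a CHECK constraint passes when its expression is NULL) → nullable.
- floor: declared NOT NULL → not nullable.
- status: declared NOT NULL → not nullable.
- salary: no NOT NULL constraint applies → nullable.
- location: CHECK does not forbid NULL (a CHECK constraint passes when its expression is NULL) → nullable.
- employee_id: declared NOT NULL → not nullable.

score, salary, location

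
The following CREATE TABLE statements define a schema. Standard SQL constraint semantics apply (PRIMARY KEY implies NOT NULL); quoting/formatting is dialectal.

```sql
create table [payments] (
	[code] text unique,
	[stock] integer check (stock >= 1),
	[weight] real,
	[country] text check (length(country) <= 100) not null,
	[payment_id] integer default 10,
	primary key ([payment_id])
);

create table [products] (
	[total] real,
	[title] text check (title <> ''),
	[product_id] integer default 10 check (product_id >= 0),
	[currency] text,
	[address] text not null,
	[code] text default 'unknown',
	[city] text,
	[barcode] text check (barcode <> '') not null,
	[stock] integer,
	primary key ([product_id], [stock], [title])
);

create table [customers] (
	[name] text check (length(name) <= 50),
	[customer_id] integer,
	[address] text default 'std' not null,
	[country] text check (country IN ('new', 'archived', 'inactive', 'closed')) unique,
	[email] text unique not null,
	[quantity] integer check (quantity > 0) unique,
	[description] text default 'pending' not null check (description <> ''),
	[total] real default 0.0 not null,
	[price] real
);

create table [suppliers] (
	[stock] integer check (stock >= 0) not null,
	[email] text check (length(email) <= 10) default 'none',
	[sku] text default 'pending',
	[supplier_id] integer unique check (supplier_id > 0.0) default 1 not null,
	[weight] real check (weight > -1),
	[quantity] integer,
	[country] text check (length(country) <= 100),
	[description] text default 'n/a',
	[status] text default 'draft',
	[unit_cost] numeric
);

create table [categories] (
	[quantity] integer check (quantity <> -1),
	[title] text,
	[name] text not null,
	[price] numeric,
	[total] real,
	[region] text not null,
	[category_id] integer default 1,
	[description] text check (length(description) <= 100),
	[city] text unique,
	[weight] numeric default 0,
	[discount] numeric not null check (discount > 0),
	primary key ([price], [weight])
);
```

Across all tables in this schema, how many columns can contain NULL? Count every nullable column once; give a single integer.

payments: 3 nullable (code, stock, weight — PK (payment_id) and explicit NOT NULL columns excluded).
products: 4 nullable (total, currency, code, city — PK (product_id, stock, title) and explicit NOT NULL columns excluded).
customers: 5 nullable (name, customer_id, country, quantity, price — PK none and explicit NOT NULL columns excluded).
suppliers: 8 nullable (email, sku, weight, quantity, country, description, status, unit_cost — PK none and explicit NOT NULL columns excluded).
categories: 6 nullable (quantity, title, total, category_id, description, city — PK (price, weight) and explicit NOT NULL columns excluded).
Total: 3 + 4 + 5 + 8 + 6 = 26.

26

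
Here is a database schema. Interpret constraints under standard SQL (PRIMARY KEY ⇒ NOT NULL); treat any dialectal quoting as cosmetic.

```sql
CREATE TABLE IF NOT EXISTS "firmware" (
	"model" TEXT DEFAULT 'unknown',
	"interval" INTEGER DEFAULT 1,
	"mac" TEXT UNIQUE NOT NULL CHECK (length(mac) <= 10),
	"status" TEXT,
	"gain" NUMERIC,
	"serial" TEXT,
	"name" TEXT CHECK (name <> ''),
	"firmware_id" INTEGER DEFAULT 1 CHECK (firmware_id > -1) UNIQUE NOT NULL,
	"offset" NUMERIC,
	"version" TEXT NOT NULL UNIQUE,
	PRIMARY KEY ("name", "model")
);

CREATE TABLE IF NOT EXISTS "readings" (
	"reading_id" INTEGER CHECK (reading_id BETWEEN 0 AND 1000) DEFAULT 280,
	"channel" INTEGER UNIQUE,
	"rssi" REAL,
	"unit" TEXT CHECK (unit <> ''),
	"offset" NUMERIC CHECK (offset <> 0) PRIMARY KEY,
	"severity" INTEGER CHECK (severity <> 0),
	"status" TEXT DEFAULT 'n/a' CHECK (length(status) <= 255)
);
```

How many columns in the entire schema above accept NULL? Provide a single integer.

firmware: 5 nullable (interval, status, gain, serial, offset — PK (name, model) and explicit NOT NULL columns excluded).
readings: 6 nullable (reading_id, channel, rssi, unit, severity, status — PK (offset) and explicit NOT NULL columns excluded).
Total: 5 + 6 = 11.

11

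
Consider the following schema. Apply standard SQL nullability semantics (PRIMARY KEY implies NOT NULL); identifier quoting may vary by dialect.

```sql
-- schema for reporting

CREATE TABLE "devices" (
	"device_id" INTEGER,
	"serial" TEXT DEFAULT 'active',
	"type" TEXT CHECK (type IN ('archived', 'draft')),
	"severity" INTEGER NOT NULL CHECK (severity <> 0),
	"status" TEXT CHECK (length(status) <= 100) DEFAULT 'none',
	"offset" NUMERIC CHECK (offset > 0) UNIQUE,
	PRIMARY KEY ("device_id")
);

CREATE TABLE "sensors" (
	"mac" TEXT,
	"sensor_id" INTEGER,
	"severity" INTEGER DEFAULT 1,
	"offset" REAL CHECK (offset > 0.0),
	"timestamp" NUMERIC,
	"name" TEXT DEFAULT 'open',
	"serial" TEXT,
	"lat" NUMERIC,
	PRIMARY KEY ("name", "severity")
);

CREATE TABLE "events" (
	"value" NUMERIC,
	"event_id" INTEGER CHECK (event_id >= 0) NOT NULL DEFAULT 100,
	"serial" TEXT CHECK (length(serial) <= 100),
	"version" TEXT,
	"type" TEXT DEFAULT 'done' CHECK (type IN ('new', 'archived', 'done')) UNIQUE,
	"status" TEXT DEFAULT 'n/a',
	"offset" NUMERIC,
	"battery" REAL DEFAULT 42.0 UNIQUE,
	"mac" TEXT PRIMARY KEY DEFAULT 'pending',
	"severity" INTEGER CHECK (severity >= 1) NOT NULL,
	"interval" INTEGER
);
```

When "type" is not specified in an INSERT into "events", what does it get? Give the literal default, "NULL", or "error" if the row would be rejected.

type has an explicit DEFAULT 'done'.
When the column is omitted from an INSERT, that default is used.

'done'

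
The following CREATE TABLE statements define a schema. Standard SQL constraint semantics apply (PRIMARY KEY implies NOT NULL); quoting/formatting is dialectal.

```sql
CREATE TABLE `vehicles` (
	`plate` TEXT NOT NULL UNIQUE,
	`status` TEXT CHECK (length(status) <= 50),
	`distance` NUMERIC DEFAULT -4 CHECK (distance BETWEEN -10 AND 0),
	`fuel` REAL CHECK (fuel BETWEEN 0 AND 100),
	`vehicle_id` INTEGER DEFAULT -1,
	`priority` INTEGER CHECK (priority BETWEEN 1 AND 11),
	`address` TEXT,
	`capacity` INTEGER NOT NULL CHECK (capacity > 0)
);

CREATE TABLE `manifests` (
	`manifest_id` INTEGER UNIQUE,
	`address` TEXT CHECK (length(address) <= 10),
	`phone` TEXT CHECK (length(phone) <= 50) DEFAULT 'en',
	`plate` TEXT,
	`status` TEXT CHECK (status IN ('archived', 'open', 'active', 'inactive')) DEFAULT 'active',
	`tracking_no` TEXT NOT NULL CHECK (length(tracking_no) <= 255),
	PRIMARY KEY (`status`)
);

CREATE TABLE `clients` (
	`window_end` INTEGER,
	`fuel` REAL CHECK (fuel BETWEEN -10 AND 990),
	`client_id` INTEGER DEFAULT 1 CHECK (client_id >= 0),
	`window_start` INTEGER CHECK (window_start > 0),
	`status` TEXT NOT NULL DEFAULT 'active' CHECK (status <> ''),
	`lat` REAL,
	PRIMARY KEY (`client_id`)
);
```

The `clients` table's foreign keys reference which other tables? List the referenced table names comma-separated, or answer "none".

No column in clients has a REFERENCES clause.

none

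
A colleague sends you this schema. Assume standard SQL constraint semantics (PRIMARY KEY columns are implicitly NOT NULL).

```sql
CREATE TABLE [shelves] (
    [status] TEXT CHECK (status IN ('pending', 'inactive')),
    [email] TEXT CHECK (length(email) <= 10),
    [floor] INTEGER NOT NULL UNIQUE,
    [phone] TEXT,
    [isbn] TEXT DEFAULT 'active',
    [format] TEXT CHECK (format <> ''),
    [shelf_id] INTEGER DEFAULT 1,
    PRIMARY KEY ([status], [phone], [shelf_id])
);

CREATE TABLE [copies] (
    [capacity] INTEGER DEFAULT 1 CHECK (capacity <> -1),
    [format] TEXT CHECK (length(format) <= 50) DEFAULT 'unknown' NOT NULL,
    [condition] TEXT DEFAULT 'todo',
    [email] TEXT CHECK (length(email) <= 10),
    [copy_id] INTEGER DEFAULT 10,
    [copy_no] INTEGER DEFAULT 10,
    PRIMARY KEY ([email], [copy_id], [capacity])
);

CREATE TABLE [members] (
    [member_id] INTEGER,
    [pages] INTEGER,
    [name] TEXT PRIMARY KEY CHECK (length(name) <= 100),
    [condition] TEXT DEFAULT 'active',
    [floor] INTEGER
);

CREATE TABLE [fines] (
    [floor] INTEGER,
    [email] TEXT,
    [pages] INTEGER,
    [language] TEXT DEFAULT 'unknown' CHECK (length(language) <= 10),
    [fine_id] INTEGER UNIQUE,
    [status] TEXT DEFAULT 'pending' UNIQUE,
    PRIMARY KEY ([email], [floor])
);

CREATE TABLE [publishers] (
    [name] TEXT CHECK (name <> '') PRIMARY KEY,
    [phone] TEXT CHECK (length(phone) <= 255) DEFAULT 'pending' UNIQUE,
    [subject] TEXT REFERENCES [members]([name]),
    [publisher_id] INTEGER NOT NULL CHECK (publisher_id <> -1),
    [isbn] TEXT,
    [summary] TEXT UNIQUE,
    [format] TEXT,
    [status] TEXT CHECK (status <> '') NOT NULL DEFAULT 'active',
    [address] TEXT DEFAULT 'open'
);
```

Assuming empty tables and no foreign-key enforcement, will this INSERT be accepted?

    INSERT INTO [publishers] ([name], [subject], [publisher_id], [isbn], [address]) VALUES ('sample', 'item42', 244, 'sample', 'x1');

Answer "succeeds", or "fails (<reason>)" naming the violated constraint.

succeeds

NOT NULL columns: name is supplied; publisher_id is supplied; status defaults to 'active'.
CHECK constraints: 'sample' satisfies (name <> ''); 244 satisfies (publisher_id <> -1).
No constraint is violated.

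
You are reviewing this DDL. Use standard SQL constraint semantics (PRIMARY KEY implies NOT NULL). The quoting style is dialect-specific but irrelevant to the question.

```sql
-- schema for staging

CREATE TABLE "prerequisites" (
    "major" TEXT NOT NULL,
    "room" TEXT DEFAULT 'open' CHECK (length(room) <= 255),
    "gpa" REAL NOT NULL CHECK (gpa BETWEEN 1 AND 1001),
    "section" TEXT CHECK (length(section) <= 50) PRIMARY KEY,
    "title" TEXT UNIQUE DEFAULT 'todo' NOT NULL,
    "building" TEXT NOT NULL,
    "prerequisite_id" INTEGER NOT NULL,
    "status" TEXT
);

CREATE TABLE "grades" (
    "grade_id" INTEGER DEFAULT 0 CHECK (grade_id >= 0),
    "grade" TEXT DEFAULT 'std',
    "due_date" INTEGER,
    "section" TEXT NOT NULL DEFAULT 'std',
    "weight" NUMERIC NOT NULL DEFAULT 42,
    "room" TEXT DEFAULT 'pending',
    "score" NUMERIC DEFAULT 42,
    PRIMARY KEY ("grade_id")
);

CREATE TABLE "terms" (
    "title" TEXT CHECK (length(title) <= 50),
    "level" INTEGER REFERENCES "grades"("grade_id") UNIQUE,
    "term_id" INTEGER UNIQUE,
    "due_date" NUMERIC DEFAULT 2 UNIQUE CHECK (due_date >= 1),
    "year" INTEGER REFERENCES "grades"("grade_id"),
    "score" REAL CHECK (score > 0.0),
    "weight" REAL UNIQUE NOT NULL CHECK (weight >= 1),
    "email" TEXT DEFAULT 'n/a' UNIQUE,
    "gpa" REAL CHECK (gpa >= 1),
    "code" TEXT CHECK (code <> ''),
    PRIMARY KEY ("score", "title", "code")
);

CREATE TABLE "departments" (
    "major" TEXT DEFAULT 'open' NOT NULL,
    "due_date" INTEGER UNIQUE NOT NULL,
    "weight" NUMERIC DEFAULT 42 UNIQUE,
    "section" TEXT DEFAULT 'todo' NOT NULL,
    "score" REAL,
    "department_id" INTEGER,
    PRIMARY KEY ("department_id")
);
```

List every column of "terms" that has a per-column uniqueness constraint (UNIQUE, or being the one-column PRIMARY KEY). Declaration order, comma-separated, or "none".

- title: part of a composite PRIMARY KEY — only the tuple is unique, not this column on its own.
- level: declared UNIQUE → unique.
- term_id: declared UNIQUE → unique.
- due_date: declared UNIQUE → unique.
- year: no UNIQUE or single-column PK constraint.
- score: part of a composite PRIMARY KEY — only the tuple is unique, not this column on its own.
- weight: declared UNIQUE → unique.
- email: declared UNIQUE → unique.
- gpa: no UNIQUE or single-column PK constraint.
- code: part of a composite PRIMARY KEY — only the tuple is unique, not this column on its own.

level, term_id, due_date, weight, email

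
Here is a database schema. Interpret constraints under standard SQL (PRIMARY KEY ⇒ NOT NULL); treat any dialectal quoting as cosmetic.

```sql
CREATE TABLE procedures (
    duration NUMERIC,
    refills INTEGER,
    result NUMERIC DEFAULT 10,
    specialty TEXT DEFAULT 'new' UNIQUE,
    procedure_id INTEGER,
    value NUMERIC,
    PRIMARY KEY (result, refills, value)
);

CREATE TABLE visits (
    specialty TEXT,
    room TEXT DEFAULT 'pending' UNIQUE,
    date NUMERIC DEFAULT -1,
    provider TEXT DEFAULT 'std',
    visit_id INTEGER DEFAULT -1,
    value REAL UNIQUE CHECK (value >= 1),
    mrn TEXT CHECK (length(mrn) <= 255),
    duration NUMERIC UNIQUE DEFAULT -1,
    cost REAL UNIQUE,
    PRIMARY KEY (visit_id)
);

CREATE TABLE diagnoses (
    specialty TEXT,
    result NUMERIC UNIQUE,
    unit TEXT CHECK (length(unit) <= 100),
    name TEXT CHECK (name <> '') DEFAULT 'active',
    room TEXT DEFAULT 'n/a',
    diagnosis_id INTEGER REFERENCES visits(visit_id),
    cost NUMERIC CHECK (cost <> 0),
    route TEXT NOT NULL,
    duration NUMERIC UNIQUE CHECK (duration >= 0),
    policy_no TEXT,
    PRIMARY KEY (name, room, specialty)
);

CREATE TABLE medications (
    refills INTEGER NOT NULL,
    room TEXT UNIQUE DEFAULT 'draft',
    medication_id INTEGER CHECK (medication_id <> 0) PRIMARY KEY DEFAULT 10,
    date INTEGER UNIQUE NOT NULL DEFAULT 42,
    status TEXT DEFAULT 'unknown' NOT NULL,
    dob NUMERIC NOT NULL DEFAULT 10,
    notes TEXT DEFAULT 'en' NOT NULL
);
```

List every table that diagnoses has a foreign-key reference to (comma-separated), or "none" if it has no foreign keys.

- diagnosis_id REFERENCES visits(visit_id).

visits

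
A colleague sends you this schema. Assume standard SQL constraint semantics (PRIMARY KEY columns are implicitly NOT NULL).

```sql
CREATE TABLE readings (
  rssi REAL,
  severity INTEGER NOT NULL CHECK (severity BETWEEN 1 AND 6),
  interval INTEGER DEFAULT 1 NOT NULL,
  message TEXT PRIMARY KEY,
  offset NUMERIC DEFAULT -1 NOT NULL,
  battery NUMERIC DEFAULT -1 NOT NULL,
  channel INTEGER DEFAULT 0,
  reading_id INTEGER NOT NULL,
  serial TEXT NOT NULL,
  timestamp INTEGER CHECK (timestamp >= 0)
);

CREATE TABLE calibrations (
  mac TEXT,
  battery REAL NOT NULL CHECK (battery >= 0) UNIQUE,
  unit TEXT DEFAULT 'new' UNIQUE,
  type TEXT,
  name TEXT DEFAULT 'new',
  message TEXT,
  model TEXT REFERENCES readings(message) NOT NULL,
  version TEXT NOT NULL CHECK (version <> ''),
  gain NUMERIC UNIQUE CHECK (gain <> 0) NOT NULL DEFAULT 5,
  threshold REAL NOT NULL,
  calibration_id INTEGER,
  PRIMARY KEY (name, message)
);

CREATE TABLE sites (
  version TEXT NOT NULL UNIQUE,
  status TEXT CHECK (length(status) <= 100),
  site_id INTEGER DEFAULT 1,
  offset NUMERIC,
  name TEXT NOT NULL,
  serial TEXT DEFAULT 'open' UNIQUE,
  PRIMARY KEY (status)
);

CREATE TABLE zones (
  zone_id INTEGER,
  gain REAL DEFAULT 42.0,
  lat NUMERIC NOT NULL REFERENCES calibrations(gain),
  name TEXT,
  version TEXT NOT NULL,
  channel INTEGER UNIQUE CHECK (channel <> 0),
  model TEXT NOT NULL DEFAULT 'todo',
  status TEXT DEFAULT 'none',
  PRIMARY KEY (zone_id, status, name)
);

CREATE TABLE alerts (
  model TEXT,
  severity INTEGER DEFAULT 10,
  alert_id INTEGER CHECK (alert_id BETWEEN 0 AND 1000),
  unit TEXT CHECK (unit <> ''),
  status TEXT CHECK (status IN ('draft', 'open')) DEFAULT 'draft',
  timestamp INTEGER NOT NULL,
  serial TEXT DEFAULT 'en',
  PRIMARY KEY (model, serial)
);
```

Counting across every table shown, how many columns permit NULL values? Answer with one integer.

readings: 3 nullable (rssi, channel, timestamp — PK (message) and explicit NOT NULL columns excluded).
calibrations: 4 nullable (mac, unit, type, calibration_id — PK (name, message) and explicit NOT NULL columns excluded).
sites: 3 nullable (site_id, offset, serial — PK (status) and explicit NOT NULL columns excluded).
zones: 2 nullable (gain, channel — PK (zone_id, status, name) and explicit NOT NULL columns excluded).
alerts: 4 nullable (severity, alert_id, unit, status — PK (model, serial) and explicit NOT NULL columns excluded).
Total: 3 + 4 + 3 + 2 + 4 = 16.

16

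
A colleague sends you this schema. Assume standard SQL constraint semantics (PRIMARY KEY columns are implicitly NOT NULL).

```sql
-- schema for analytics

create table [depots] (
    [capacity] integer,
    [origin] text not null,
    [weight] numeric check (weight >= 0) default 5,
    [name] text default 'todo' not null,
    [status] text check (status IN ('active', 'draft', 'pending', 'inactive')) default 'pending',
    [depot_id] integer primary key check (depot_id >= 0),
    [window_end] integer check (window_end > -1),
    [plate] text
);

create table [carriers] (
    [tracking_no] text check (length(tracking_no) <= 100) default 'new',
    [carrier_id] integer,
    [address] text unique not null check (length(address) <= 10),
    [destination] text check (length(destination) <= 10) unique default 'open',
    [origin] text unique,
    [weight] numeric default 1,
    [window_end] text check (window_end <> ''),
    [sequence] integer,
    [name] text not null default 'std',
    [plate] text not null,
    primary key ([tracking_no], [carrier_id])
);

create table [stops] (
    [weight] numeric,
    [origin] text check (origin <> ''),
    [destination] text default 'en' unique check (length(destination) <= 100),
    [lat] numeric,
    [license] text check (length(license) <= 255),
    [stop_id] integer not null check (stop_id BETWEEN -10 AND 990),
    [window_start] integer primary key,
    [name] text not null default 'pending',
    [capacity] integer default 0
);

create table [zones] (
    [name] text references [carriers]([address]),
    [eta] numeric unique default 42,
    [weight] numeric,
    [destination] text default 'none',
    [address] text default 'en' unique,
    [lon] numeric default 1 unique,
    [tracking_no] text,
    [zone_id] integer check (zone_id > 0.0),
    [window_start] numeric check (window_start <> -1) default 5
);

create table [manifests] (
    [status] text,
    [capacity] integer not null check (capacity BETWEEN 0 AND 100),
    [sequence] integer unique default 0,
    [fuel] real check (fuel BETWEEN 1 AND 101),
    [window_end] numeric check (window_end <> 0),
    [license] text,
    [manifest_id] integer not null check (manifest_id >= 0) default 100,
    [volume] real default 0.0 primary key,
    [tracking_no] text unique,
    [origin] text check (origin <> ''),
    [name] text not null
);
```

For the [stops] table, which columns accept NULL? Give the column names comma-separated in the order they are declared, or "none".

weight, origin, destination, lat, license, capacity

- weight: no NOT NULL constraint applies → nullable.
- origin: CHECK does not forbid NULL (a CHECK constraint passes when its expression is NULL) → nullable.
- destination: CHECK does not forbid NULL (a CHECK constraint passes when its expression is NULL) → nullable.
- lat: no NOT NULL constraint applies → nullable.
- license: CHECK does not forbid NULL (a CHECK constraint passes when its expression is NULL) → nullable.
- stop_id: declared NOT NULL → not nullable.
- window_start: part of the PRIMARY KEY, which implies NOT NULL → not nullable.
- name: declared NOT NULL → not nullable.
- capacity: DEFAULT only fills an omitted column; an explicit NULL is still allowed → nullable.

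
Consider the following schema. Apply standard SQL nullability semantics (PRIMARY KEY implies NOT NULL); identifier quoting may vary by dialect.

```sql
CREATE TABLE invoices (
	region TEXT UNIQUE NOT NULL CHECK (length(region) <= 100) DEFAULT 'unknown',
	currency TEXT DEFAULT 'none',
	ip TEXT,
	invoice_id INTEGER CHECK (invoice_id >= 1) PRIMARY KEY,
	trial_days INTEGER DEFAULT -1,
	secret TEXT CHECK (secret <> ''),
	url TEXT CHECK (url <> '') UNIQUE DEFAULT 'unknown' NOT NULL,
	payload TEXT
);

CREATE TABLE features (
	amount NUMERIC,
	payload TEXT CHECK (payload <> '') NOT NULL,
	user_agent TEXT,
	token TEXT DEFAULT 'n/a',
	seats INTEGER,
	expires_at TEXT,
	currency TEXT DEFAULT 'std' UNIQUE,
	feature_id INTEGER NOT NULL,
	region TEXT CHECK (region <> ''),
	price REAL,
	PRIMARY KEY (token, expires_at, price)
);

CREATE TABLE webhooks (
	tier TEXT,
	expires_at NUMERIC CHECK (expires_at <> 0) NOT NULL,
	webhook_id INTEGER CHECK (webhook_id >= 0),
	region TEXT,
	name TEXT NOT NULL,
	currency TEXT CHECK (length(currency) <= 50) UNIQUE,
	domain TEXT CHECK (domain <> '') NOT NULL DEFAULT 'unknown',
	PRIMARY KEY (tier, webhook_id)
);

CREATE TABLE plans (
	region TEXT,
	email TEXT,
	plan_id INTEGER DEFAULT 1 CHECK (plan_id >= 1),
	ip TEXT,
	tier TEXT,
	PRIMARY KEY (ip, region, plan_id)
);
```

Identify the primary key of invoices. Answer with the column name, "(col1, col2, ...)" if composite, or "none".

invoice_id is declared PRIMARY KEY inline on the column.

invoice_id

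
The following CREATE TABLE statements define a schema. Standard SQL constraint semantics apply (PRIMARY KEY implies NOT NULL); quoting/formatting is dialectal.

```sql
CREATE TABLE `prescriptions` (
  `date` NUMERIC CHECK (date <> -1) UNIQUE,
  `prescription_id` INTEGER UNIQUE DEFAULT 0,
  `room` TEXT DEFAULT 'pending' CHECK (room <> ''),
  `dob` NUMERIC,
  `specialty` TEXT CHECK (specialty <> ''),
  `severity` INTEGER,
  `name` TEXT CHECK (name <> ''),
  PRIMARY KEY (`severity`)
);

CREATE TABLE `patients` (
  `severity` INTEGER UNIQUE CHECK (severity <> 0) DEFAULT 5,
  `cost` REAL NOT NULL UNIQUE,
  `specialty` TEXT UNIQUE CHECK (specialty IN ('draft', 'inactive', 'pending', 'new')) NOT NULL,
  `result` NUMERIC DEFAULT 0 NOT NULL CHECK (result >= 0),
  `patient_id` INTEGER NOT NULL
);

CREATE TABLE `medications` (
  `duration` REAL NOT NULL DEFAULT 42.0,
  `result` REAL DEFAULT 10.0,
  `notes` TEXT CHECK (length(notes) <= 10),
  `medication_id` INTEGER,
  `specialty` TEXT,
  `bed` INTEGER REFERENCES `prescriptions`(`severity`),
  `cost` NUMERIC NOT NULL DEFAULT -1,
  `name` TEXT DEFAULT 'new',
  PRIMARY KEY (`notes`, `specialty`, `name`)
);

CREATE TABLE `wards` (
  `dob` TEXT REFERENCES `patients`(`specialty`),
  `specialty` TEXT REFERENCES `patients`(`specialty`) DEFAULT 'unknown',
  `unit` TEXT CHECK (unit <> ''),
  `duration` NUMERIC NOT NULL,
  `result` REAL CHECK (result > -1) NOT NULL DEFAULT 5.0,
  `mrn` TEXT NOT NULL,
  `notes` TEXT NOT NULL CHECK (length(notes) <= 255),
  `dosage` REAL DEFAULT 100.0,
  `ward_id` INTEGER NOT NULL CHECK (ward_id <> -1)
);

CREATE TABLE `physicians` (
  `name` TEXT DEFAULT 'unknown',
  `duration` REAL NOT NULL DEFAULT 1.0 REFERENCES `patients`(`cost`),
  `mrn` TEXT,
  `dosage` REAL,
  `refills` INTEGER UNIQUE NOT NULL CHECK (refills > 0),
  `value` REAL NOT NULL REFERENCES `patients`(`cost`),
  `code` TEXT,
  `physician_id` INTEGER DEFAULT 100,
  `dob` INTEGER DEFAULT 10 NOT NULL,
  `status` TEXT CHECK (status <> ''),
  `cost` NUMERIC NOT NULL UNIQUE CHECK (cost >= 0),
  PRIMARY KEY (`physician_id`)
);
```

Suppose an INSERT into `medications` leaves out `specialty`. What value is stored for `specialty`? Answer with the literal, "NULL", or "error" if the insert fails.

error

specialty has no DEFAULT clause.
Omitting it would insert NULL, but it is part of the PRIMARY KEY, so the INSERT fails.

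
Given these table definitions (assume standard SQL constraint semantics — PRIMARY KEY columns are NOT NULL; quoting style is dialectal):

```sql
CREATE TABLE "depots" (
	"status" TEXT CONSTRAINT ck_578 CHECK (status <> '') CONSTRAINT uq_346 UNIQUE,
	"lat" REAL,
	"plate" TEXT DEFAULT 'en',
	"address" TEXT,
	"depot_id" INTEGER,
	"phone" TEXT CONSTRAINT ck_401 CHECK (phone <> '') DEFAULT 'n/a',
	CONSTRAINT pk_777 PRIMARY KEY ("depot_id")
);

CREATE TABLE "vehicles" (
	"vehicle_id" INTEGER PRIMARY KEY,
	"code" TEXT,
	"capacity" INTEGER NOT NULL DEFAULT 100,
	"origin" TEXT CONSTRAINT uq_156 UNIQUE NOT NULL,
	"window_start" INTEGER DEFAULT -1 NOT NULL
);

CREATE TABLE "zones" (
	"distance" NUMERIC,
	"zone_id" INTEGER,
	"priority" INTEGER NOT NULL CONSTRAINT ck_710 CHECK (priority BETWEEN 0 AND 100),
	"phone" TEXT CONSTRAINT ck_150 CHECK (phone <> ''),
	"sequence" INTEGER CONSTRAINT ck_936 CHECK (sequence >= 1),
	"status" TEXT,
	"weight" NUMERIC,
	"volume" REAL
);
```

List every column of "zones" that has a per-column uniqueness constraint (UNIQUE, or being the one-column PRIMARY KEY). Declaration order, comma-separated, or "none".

none

- distance: no UNIQUE or single-column PK constraint.
- zone_id: no UNIQUE or single-column PK constraint.
- priority: no UNIQUE or single-column PK constraint.
- phone: no UNIQUE or single-column PK constraint.
- sequence: no UNIQUE or single-column PK constraint.
- status: no UNIQUE or single-column PK constraint.
- weight: no UNIQUE or single-column PK constraint.
- volume: no UNIQUE or single-column PK constraint.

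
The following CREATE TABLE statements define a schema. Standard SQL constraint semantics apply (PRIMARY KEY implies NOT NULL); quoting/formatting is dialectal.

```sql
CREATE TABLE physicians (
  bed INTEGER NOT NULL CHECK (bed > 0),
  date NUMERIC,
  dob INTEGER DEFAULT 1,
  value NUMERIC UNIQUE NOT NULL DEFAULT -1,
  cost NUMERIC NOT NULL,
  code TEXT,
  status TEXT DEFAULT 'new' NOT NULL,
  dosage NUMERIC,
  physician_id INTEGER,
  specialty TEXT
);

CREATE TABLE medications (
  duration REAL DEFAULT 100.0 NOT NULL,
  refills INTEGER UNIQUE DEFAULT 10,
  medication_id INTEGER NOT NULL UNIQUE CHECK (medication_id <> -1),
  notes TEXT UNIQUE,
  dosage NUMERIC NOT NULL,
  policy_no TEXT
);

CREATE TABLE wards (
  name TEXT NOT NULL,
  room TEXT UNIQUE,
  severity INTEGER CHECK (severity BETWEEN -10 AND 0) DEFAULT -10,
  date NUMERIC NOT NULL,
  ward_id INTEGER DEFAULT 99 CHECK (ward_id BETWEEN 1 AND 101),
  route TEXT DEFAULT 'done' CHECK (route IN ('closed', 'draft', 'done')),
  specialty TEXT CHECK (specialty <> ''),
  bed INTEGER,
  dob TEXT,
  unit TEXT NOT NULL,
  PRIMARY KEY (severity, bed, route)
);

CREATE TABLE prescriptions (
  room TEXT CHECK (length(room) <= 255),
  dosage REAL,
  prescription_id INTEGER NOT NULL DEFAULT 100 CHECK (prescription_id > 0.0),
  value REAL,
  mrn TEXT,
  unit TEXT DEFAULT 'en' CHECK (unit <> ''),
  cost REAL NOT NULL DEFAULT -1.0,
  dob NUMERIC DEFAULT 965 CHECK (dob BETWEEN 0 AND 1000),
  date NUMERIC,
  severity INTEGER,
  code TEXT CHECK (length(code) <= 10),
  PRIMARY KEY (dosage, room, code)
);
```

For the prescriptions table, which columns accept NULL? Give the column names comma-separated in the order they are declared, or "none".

- room: part of the PRIMARY KEY, which implies NOT NULL → not nullable.
- dosage: part of the PRIMARY KEY, which implies NOT NULL → not nullable.
- prescription_id: declared NOT NULL → not nullable.
- value: no NOT NULL constraint applies → nullable.
- mrn: no NOT NULL constraint applies → nullable.
- unit: CHECK does not forbid NULL (a CHECK constraint passes when its expression is NULL) → nullable.
- cost: declared NOT NULL → not nullable.
- dob: CHECK does not forbid NULL (a CHECK constraint passes when its expression is NULL) → nullable.
- date: no NOT NULL constraint applies → nullable.
- severity: no NOT NULL constraint applies → nullable.
- code: part of the PRIMARY KEY, which implies NOT NULL → not nullable.

value, mrn, unit, dob, date, severity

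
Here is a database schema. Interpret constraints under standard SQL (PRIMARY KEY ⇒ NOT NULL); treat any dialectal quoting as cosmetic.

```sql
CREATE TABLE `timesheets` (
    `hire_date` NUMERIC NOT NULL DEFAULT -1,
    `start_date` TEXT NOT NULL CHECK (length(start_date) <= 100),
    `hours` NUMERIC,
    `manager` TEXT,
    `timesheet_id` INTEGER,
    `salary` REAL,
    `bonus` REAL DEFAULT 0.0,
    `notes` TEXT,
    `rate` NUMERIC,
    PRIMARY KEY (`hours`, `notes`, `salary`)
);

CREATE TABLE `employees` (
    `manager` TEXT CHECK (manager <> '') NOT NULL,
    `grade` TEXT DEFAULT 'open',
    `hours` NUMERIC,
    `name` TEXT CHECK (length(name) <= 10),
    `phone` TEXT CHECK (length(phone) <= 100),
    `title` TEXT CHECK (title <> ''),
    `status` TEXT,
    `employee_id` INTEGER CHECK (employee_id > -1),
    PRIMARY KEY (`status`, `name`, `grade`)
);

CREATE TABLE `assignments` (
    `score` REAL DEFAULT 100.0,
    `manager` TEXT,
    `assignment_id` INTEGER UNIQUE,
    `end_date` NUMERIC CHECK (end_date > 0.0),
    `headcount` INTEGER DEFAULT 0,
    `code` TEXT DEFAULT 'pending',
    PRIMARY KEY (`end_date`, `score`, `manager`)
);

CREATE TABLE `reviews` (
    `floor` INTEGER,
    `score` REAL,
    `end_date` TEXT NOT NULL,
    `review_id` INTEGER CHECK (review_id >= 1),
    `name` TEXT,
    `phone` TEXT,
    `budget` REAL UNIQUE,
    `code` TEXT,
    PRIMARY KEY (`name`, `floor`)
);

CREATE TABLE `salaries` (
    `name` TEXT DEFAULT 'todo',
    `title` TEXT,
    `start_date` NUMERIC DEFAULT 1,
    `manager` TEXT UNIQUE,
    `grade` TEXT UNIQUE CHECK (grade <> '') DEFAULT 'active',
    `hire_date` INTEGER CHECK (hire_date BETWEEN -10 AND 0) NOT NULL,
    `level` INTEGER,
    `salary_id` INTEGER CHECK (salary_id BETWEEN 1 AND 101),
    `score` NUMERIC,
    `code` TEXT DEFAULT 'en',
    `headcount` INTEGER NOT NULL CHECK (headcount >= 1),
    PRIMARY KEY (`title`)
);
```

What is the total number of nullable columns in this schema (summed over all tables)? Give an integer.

24

timesheets: 4 nullable (manager, timesheet_id, bonus, rate — PK (hours, notes, salary) and explicit NOT NULL columns excluded).
employees: 4 nullable (hours, phone, title, employee_id — PK (status, name, grade) and explicit NOT NULL columns excluded).
assignments: 3 nullable (assignment_id, headcount, code — PK (end_date, score, manager) and explicit NOT NULL columns excluded).
reviews: 5 nullable (score, review_id, phone, budget, code — PK (name, floor) and explicit NOT NULL columns excluded).
salaries: 8 nullable (name, start_date, manager, grade, level, salary_id, score, code — PK (title) and explicit NOT NULL columns excluded).
Total: 4 + 4 + 3 + 5 + 8 = 24.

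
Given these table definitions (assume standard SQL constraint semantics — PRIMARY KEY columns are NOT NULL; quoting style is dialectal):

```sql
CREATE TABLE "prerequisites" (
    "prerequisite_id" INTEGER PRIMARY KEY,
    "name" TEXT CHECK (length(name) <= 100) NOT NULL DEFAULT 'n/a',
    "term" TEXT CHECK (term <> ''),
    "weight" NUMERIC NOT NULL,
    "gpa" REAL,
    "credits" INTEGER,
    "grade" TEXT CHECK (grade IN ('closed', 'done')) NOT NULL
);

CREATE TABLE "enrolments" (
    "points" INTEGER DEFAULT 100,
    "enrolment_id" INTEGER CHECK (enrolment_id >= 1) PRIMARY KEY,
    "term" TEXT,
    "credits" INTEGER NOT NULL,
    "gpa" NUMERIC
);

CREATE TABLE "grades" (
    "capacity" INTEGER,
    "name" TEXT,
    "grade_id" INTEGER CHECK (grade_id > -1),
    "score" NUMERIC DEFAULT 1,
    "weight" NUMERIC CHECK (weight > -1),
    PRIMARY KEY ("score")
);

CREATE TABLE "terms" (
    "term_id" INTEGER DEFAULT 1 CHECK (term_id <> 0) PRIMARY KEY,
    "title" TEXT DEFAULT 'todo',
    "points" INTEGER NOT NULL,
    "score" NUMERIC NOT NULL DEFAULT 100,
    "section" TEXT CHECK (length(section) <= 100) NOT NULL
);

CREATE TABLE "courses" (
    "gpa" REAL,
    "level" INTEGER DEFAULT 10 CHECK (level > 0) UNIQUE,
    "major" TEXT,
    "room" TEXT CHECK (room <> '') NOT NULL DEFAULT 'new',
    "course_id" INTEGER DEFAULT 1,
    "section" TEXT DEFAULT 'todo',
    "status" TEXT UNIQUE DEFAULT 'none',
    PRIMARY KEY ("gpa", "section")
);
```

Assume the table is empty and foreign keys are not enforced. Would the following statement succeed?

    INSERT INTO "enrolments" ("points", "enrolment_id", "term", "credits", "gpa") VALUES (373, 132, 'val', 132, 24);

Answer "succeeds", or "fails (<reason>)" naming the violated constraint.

NOT NULL columns: credits is supplied; enrolment_id is supplied.
CHECK constraints: 132 satisfies (enrolment_id >= 1).
No constraint is violated.

succeeds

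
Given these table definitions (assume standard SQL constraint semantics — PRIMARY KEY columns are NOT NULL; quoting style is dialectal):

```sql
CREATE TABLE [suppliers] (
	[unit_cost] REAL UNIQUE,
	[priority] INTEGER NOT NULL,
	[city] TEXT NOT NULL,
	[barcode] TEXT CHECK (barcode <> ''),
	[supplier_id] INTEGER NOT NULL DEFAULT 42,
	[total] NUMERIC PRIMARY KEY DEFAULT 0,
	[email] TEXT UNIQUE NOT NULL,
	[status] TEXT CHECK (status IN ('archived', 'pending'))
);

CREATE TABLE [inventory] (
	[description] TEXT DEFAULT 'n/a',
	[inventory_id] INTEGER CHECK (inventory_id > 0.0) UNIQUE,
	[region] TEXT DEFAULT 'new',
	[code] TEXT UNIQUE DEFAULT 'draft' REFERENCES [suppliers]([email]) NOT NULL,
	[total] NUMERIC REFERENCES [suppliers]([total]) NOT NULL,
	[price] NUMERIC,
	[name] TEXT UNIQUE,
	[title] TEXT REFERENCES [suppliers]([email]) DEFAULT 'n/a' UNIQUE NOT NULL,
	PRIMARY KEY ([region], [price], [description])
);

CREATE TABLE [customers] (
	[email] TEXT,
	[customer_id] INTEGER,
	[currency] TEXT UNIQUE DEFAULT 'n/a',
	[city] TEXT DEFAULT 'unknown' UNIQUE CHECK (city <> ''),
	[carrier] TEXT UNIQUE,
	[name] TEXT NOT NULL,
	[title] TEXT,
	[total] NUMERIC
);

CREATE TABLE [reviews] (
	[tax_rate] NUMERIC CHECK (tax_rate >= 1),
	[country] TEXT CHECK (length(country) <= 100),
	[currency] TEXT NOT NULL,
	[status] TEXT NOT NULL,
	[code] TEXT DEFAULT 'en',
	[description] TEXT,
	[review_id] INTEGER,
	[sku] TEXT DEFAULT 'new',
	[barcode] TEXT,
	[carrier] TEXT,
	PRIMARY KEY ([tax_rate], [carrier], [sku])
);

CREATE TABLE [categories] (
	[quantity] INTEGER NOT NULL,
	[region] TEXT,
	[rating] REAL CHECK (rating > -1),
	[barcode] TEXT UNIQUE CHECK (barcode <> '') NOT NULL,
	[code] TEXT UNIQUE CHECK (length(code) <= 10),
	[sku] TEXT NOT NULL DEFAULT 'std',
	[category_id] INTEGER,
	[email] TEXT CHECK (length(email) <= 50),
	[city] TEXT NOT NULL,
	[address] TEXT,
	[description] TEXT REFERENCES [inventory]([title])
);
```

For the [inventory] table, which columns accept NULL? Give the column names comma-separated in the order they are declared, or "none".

inventory_id, name

- description: part of the PRIMARY KEY, which implies NOT NULL → not nullable.
- inventory_id: CHECK does not forbid NULL (a CHECK constraint passes when its expression is NULL) → nullable.
- region: part of the PRIMARY KEY, which implies NOT NULL → not nullable.
- code: declared NOT NULL → not nullable.
- total: declared NOT NULL → not nullable.
- price: part of the PRIMARY KEY, which implies NOT NULL → not nullable.
- name: UNIQUE does not imply NOT NULL → nullable.
- title: declared NOT NULL → not nullable.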